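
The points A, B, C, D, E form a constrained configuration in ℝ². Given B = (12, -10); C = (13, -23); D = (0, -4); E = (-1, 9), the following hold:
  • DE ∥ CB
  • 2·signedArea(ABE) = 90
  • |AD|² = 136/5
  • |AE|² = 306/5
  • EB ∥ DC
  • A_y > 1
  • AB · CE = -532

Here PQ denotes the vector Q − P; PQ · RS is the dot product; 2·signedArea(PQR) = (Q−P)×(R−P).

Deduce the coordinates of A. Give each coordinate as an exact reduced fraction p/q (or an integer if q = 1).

1. A_x = -2/5  [2·signedArea(ABE) = 90 ∩ AB · CE = -532]
2. A_y = 6/5  [2·signedArea(ABE) = 90 ∩ AB · CE = -532]
   → A = (-2/5, 6/5)

A = (-2/5, 6/5)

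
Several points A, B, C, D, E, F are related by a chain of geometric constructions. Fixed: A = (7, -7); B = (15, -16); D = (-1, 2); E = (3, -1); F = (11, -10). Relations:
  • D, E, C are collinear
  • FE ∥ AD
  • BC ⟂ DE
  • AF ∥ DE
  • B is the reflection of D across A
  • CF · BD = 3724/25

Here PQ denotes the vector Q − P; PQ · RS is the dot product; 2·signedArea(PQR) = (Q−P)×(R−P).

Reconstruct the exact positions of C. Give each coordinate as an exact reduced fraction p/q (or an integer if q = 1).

C = (447/25, -304/25)

1. C_x = 447/25  [D, E, C are collinear ∩ BC ⟂ DE]
2. C_y = -304/25  [D, E, C are collinear ∩ BC ⟂ DE]
   → C = (447/25, -304/25)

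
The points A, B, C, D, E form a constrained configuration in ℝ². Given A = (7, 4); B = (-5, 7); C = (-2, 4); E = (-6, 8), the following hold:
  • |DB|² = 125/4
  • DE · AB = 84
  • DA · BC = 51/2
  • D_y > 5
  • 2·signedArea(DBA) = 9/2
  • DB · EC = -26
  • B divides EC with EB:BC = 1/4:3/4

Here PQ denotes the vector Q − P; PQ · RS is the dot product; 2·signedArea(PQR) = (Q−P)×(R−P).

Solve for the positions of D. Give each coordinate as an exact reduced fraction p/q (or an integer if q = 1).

D = (1/2, 6)

1. D_x = 1/2  [DA · BC = 51/2 ∩ DE · AB = 84]
2. D_y = 6  [DA · BC = 51/2 ∩ DE · AB = 84]
   → D = (1/2, 6)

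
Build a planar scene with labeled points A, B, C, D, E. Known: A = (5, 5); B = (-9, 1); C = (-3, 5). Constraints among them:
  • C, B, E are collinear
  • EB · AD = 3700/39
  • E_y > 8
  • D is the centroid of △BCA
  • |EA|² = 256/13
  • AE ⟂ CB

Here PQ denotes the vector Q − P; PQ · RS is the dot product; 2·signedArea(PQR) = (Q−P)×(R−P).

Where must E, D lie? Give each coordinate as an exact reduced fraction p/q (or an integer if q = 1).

1. E_x = 33/13  [C, B, E are collinear ∩ AE ⟂ CB]
2. E_y = 113/13  [C, B, E are collinear ∩ AE ⟂ CB]
   → E = (33/13, 113/13)
3. D_x = -7/3  [D is the centroid of △BCA]
4. D_y = 11/3  [D is the centroid of △BCA]
   → D = (-7/3, 11/3)

D = (-7/3, 11/3)
E = (33/13, 113/13)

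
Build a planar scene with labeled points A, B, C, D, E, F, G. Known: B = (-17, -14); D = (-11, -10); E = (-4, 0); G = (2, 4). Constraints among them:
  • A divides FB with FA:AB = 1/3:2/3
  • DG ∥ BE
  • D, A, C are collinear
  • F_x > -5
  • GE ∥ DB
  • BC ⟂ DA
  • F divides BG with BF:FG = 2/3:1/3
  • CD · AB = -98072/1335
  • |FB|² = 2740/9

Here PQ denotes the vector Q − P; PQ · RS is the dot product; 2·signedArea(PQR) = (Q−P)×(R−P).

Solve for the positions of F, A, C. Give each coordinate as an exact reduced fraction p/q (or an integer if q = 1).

A = (-77/9, -6)
C = (-6413/445, -6934/445)
F = (-13/3, -2)

1. F_x = -13/3  [F divides BG with BF:FG = 2/3:1/3]
2. F_y = -2  [F divides BG with BF:FG = 2/3:1/3]
   → F = (-13/3, -2)
3. A_x = -77/9  [A divides FB with FA:AB = 1/3:2/3]
4. A_y = -6  [A divides FB with FA:AB = 1/3:2/3]
   → A = (-77/9, -6)
5. C_x = -6413/445  [D, A, C are collinear ∩ BC ⟂ DA]
6. C_y = -6934/445  [D, A, C are collinear ∩ BC ⟂ DA]
   → C = (-6413/445, -6934/445)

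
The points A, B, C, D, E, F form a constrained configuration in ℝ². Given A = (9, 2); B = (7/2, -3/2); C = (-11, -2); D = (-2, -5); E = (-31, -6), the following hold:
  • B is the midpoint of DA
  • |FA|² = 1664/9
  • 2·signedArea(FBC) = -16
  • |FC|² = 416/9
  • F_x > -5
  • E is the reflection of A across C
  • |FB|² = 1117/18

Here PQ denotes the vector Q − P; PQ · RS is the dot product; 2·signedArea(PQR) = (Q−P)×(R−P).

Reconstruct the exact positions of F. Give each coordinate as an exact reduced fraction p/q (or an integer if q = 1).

F = (-13/3, -2/3)

1. F_x = -13/3  [line 1/2·x + -29/2·y + -15/2 = 0 ∩ |FC|² = 416/9]
2. F_y = -2/3  [line 1/2·x + -29/2·y + -15/2 = 0 ∩ |FC|² = 416/9]
   → F = (-13/3, -2/3)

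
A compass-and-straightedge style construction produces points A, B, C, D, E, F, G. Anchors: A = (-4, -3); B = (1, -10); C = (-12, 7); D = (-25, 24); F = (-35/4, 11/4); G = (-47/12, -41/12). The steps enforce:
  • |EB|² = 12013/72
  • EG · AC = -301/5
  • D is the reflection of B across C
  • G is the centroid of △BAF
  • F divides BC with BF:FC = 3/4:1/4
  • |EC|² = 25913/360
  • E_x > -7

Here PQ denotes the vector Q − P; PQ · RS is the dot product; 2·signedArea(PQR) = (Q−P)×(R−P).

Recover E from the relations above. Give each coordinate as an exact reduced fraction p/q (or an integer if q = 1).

1. E_x = -409/60  [line 8·x + -10·y + 1721/30 = 0 ∩ |EB|² = 12013/72]
2. E_y = 17/60  [line 8·x + -10·y + 1721/30 = 0 ∩ |EB|² = 12013/72]
   → E = (-409/60, 17/60)

E = (-409/60, 17/60)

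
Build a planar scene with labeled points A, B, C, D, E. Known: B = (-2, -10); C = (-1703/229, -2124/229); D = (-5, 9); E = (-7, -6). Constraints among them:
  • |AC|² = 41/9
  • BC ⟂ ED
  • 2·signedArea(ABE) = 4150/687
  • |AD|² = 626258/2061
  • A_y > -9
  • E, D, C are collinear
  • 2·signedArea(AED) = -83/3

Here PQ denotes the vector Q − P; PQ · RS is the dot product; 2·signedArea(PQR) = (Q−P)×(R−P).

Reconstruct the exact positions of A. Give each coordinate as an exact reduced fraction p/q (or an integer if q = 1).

A = (-3764/687, -5788/687)

1. A_x = -3764/687  [2·signedArea(ABE) = 4150/687 ∩ 2·signedArea(AED) = -83/3]
2. A_y = -5788/687  [2·signedArea(ABE) = 4150/687 ∩ 2·signedArea(AED) = -83/3]
   → A = (-3764/687, -5788/687)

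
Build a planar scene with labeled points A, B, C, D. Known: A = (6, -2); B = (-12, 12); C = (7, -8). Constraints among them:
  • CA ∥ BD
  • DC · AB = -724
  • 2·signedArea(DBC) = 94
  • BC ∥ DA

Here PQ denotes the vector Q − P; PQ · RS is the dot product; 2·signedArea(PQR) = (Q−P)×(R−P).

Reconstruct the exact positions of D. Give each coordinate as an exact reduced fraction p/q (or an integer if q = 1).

1. D_x = -13  [BC ∥ DA ∩ CA ∥ BD]
2. D_y = 18  [BC ∥ DA ∩ CA ∥ BD]
   → D = (-13, 18)

D = (-13, 18)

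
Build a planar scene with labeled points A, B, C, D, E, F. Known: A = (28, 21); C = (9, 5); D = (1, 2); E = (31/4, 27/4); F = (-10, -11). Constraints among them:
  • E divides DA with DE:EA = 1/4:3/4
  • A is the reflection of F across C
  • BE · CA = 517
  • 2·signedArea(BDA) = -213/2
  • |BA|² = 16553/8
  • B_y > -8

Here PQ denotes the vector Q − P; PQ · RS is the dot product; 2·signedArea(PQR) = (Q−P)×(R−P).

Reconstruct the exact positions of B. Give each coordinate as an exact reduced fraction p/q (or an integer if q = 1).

1. B_x = -29/4  [2·signedArea(BDA) = -213/2 ∩ BE · CA = 517]
2. B_y = -31/4  [2·signedArea(BDA) = -213/2 ∩ BE · CA = 517]
   → B = (-29/4, -31/4)

B = (-29/4, -31/4)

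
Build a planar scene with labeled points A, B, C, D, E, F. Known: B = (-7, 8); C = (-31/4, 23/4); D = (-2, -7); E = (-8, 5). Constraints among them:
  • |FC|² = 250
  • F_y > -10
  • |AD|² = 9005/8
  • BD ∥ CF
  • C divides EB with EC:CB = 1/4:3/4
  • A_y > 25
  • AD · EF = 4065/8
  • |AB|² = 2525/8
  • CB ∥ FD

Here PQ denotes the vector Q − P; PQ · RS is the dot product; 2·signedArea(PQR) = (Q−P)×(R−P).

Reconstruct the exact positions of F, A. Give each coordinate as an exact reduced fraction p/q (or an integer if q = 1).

A = (-45/4, 101/4)
F = (-11/4, -37/4)

1. F_x = -11/4  [CB ∥ FD ∩ BD ∥ CF]
2. F_y = -37/4  [CB ∥ FD ∩ BD ∥ CF]
   → F = (-11/4, -37/4)
3. A_x = -45/4  [line -21/4·x + 57/4·y + -3351/8 = 0 ∩ |AD|² = 9005/8]
4. A_y = 101/4  [line -21/4·x + 57/4·y + -3351/8 = 0 ∩ |AD|² = 9005/8]
   → A = (-45/4, 101/4)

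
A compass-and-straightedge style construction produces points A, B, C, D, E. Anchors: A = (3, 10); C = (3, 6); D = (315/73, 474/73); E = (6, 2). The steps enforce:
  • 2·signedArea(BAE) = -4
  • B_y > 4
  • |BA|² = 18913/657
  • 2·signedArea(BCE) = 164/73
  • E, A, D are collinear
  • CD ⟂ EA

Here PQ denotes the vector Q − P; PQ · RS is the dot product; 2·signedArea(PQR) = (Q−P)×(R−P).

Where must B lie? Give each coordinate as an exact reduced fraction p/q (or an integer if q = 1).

B = (324/73, 1058/219)

1. B_x = 324/73  [2·signedArea(BAE) = -4 ∩ 2·signedArea(BCE) = 164/73]
2. B_y = 1058/219  [2·signedArea(BAE) = -4 ∩ 2·signedArea(BCE) = 164/73]
   → B = (324/73, 1058/219)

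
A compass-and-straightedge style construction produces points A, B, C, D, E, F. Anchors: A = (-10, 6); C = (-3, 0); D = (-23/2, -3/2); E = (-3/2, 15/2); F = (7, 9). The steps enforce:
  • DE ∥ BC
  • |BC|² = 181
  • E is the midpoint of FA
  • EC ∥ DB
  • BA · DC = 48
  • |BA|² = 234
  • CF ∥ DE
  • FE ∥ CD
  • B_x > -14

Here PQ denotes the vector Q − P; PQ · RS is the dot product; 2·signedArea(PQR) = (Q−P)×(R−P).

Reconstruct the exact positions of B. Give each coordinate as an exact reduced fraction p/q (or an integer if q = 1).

B = (-13, -9)

1. B_x = -13  [DE ∥ BC ∩ EC ∥ DB]
2. B_y = -9  [DE ∥ BC ∩ EC ∥ DB]
   → B = (-13, -9)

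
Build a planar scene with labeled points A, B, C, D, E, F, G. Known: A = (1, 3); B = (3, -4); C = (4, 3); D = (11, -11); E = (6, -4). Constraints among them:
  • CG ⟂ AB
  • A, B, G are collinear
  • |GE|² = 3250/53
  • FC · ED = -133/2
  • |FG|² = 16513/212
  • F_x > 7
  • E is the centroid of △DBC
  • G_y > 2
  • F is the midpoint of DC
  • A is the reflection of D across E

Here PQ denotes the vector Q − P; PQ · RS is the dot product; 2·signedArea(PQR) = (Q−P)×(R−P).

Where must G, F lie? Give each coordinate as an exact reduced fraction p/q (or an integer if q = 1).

F = (15/2, -4)
G = (65/53, 117/53)

1. G_x = 65/53  [A, B, G are collinear ∩ CG ⟂ AB]
2. G_y = 117/53  [A, B, G are collinear ∩ CG ⟂ AB]
   → G = (65/53, 117/53)
3. F_x = 15/2  [F is the midpoint of DC]
4. F_y = -4  [F is the midpoint of DC]
   → F = (15/2, -4)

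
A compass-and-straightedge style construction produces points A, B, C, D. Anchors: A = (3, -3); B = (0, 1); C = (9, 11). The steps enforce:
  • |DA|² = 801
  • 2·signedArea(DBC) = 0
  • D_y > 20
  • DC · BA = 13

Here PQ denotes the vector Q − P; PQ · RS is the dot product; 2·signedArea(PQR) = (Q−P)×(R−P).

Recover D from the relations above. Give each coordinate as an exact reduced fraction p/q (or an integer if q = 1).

1. D_x = 18  [2·signedArea(DBC) = 0 ∩ DC · BA = 13]
2. D_y = 21  [2·signedArea(DBC) = 0 ∩ DC · BA = 13]
   → D = (18, 21)

D = (18, 21)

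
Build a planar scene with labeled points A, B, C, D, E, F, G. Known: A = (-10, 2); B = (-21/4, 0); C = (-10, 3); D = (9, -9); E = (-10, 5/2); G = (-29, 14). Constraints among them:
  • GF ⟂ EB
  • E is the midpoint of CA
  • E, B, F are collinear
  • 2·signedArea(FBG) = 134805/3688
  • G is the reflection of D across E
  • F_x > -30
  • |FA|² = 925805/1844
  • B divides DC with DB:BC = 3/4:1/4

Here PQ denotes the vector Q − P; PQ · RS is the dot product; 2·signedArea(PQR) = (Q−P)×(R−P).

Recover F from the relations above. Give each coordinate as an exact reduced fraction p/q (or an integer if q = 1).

1. F_x = -13654/461  [E, B, F are collinear ∩ GF ⟂ EB]
2. F_y = 11825/922  [E, B, F are collinear ∩ GF ⟂ EB]
   → F = (-13654/461, 11825/922)

F = (-13654/461, 11825/922)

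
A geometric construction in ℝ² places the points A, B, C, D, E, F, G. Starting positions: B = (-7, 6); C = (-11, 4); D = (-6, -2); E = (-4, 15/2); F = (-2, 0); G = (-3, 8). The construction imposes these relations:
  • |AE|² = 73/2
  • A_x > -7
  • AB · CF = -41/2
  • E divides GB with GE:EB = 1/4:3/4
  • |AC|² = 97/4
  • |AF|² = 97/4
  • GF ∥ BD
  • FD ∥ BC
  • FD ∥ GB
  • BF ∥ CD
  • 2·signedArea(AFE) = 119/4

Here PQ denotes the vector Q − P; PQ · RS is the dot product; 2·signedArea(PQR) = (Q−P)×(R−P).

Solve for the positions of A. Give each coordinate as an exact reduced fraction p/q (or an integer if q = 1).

A = (-13/2, 2)

1. A_x = -13/2  [AB · CF = -41/2 ∩ 2·signedArea(AFE) = 119/4]
2. A_y = 2  [AB · CF = -41/2 ∩ 2·signedArea(AFE) = 119/4]
   → A = (-13/2, 2)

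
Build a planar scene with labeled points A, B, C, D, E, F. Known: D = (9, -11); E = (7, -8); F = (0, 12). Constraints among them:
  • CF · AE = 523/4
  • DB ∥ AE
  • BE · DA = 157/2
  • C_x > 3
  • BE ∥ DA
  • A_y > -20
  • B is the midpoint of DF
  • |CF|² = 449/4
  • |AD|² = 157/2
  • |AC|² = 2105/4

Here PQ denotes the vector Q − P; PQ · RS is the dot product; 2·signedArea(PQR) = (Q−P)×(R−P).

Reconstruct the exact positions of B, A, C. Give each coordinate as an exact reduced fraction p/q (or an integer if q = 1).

1. B_x = 9/2  [B is the midpoint of DF]
2. B_y = 1/2  [B is the midpoint of DF]
   → B = (9/2, 1/2)
3. A_x = 23/2  [DB ∥ AE ∩ BE ∥ DA]
4. A_y = -39/2  [DB ∥ AE ∩ BE ∥ DA]
   → A = (23/2, -39/2)
5. C_x = 7/2  [line 9/2·x + -23/2·y + 29/4 = 0 ∩ |AC|² = 2105/4]
6. C_y = 2  [line 9/2·x + -23/2·y + 29/4 = 0 ∩ |AC|² = 2105/4]
   → C = (7/2, 2)

A = (23/2, -39/2)
B = (9/2, 1/2)
C = (7/2, 2)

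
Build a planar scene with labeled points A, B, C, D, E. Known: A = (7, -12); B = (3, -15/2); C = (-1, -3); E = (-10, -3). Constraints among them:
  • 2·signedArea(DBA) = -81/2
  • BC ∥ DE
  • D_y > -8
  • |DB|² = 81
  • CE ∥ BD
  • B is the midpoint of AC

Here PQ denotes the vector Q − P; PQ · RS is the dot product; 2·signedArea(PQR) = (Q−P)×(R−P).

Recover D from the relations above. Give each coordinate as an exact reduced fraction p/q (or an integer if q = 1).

D = (-6, -15/2)

1. D_x = -6  [BC ∥ DE ∩ CE ∥ BD]
2. D_y = -15/2  [BC ∥ DE ∩ CE ∥ BD]
   → D = (-6, -15/2)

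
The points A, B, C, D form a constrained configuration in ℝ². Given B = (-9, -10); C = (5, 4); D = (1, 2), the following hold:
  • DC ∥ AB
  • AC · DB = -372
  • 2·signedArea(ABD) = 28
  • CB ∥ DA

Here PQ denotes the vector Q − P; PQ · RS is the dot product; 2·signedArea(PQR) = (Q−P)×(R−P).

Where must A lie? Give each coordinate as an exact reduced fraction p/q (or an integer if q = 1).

A = (-13, -12)

1. A_x = -13  [DC ∥ AB ∩ CB ∥ DA]
2. A_y = -12  [DC ∥ AB ∩ CB ∥ DA]
   → A = (-13, -12)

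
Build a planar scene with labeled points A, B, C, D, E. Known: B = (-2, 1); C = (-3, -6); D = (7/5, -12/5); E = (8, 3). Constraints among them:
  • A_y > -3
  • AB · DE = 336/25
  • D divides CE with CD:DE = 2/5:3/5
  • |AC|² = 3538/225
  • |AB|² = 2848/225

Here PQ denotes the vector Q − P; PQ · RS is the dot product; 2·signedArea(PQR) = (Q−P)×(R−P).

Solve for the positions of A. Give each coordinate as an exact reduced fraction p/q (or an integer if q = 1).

1. A_x = -6/5  [line -33/5·x + -27/5·y + -531/25 = 0 ∩ |AC|² = 3538/225]
2. A_y = -37/15  [line -33/5·x + -27/5·y + -531/25 = 0 ∩ |AC|² = 3538/225]
   → A = (-6/5, -37/15)

A = (-6/5, -37/15)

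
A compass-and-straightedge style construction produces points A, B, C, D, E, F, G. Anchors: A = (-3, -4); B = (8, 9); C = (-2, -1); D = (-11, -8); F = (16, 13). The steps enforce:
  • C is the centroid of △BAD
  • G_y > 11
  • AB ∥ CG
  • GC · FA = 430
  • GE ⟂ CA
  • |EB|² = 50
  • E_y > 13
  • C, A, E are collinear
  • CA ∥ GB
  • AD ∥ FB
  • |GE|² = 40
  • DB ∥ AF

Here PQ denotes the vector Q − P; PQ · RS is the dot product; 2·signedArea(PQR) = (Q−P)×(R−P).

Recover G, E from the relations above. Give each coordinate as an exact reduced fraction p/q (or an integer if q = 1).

E = (3, 14)
G = (9, 12)

1. G_x = 9  [CA ∥ GB ∩ AB ∥ CG]
2. G_y = 12  [CA ∥ GB ∩ AB ∥ CG]
   → G = (9, 12)
3. E_x = 3  [C, A, E are collinear ∩ GE ⟂ CA]
4. E_y = 14  [C, A, E are collinear ∩ GE ⟂ CA]
   → E = (3, 14)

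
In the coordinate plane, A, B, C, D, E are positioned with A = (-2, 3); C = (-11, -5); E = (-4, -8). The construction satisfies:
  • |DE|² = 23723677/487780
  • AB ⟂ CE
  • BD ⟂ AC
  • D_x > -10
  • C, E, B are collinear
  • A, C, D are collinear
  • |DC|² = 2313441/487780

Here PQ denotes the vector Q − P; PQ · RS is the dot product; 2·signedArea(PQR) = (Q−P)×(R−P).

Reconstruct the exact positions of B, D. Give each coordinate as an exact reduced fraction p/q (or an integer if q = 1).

B = (-365/58, -407/58)
D = (-78821/8410, -14941/4205)

1. B_x = -365/58  [C, E, B are collinear ∩ AB ⟂ CE]
2. B_y = -407/58  [C, E, B are collinear ∩ AB ⟂ CE]
   → B = (-365/58, -407/58)
3. D_x = -78821/8410  [A, C, D are collinear ∩ BD ⟂ AC]
4. D_y = -14941/4205  [A, C, D are collinear ∩ BD ⟂ AC]
   → D = (-78821/8410, -14941/4205)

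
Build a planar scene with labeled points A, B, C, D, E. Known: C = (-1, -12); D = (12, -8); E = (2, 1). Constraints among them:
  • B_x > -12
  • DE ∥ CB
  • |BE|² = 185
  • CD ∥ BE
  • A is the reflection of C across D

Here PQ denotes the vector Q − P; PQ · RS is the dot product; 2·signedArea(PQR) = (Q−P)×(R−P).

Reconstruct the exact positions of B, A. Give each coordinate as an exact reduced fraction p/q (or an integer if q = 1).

1. B_x = -11  [CD ∥ BE ∩ DE ∥ CB]
2. B_y = -3  [CD ∥ BE ∩ DE ∥ CB]
   → B = (-11, -3)
3. A_x = 25  [A is the reflection of C across D]
4. A_y = -4  [A is the reflection of C across D]
   → A = (25, -4)

A = (25, -4)
B = (-11, -3)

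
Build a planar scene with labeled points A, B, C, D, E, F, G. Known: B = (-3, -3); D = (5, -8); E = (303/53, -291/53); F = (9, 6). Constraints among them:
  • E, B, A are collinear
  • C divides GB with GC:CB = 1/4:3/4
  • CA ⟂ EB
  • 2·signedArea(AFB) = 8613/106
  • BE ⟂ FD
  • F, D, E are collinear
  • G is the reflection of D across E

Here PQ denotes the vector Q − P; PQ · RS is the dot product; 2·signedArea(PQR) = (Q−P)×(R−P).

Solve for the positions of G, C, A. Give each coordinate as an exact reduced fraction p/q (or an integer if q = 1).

A = (375/106, -258/53)
C = (216/53, -633/212)
G = (341/53, -158/53)

1. G_x = 341/53  [G is the reflection of D across E]
2. G_y = -158/53  [G is the reflection of D across E]
   → G = (341/53, -158/53)
3. C_x = 216/53  [C divides GB with GC:CB = 1/4:3/4]
4. C_y = -633/212  [C divides GB with GC:CB = 1/4:3/4]
   → C = (216/53, -633/212)
5. A_x = 375/106  [E, B, A are collinear ∩ CA ⟂ EB]
6. A_y = -258/53  [E, B, A are collinear ∩ CA ⟂ EB]
   → A = (375/106, -258/53)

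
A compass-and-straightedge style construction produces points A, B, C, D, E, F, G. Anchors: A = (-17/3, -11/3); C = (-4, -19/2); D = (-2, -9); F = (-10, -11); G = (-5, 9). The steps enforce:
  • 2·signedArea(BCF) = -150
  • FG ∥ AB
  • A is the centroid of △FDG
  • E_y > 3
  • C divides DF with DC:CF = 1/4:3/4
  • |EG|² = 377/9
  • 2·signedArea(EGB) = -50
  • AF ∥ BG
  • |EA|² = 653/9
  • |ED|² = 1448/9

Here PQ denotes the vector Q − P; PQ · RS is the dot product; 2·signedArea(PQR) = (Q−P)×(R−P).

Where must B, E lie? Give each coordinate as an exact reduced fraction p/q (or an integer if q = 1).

1. B_x = -2/3  [AF ∥ BG ∩ FG ∥ AB]
2. B_y = 49/3  [AF ∥ BG ∩ FG ∥ AB]
   → B = (-2/3, 49/3)
3. E_x = -4/3  [line -22/3·x + 13/3·y + -77/3 = 0 ∩ |ED|² = 1448/9]
4. E_y = 11/3  [line -22/3·x + 13/3·y + -77/3 = 0 ∩ |ED|² = 1448/9]
   → E = (-4/3, 11/3)

B = (-2/3, 49/3)
E = (-4/3, 11/3)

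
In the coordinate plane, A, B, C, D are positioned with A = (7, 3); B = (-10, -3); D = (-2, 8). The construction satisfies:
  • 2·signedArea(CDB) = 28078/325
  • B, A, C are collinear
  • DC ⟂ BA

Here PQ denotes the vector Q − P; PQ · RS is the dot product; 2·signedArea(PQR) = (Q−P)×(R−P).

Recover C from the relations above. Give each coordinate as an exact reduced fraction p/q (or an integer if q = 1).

C = (184/325, 237/325)

1. C_x = 184/325  [B, A, C are collinear ∩ DC ⟂ BA]
2. C_y = 237/325  [B, A, C are collinear ∩ DC ⟂ BA]
   → C = (184/325, 237/325)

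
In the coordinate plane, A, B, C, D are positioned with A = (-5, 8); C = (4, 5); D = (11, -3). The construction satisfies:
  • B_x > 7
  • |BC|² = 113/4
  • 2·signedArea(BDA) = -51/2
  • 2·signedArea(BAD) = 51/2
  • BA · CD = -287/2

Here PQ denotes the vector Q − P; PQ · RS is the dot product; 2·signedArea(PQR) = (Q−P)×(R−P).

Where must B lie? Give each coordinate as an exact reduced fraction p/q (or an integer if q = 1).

1. B_x = 15/2  [2·signedArea(BDA) = -51/2 ∩ BA · CD = -287/2]
2. B_y = 1  [2·signedArea(BDA) = -51/2 ∩ BA · CD = -287/2]
   → B = (15/2, 1)

B = (15/2, 1)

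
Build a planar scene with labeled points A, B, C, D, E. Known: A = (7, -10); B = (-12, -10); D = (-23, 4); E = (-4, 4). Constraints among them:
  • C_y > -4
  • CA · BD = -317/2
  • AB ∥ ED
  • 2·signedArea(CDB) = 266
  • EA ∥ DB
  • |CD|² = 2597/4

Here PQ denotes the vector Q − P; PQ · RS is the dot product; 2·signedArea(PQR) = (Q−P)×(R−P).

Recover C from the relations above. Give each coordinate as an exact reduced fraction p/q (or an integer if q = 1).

C = (3/2, -3)

1. C_x = 3/2  [CA · BD = -317/2 ∩ 2·signedArea(CDB) = 266]
2. C_y = -3  [CA · BD = -317/2 ∩ 2·signedArea(CDB) = 266]
   → C = (3/2, -3)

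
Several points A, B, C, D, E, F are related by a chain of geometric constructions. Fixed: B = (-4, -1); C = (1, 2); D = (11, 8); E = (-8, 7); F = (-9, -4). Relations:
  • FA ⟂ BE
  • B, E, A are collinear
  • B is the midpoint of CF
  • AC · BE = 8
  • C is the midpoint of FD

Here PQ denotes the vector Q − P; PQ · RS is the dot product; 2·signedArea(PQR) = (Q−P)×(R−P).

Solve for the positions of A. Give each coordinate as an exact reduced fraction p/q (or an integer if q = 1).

A = (-19/5, -7/5)

1. A_x = -19/5  [B, E, A are collinear ∩ FA ⟂ BE]
2. A_y = -7/5  [B, E, A are collinear ∩ FA ⟂ BE]
   → A = (-19/5, -7/5)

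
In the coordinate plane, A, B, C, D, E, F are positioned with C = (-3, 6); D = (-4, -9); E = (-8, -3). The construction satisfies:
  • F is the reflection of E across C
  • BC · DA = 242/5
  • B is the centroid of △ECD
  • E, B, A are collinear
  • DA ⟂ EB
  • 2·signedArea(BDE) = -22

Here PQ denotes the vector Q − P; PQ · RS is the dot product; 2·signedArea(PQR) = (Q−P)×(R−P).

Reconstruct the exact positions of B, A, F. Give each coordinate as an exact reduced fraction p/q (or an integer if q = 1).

A = (-31/5, -12/5)
B = (-5, -2)
F = (2, 15)

1. B_x = -5  [B is the centroid of △ECD]
2. B_y = -2  [B is the centroid of △ECD]
   → B = (-5, -2)
3. A_x = -31/5  [E, B, A are collinear ∩ DA ⟂ EB]
4. A_y = -12/5  [E, B, A are collinear ∩ DA ⟂ EB]
   → A = (-31/5, -12/5)
5. F_x = 2  [F is the reflection of E across C]
6. F_y = 15  [F is the reflection of E across C]
   → F = (2, 15)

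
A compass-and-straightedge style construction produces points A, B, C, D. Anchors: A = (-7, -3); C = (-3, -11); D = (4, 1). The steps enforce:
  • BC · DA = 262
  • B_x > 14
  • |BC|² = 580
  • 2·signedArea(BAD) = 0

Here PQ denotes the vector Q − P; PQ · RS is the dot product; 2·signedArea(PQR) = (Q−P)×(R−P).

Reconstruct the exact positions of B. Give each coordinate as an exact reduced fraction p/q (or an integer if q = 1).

1. B_x = 15  [2·signedArea(BAD) = 0 ∩ BC · DA = 262]
2. B_y = 5  [2·signedArea(BAD) = 0 ∩ BC · DA = 262]
   → B = (15, 5)

B = (15, 5)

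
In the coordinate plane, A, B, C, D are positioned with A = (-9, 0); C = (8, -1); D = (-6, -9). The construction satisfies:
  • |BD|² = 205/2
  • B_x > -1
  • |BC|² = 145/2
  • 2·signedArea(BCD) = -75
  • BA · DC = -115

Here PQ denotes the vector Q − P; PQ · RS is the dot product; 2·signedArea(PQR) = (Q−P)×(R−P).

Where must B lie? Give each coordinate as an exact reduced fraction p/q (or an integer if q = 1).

1. B_x = -1/2  [2·signedArea(BCD) = -75 ∩ BA · DC = -115]
2. B_y = -1/2  [2·signedArea(BCD) = -75 ∩ BA · DC = -115]
   → B = (-1/2, -1/2)

B = (-1/2, -1/2)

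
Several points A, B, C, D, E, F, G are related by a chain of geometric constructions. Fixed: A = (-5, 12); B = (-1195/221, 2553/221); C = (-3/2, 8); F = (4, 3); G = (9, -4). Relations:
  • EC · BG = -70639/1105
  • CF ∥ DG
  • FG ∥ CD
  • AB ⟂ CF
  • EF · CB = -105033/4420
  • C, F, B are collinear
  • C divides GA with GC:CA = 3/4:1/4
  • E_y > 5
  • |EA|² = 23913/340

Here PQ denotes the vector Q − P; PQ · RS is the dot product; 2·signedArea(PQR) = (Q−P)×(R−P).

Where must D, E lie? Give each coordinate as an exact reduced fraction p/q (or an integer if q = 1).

D = (7/2, 1)
E = (-139/2210, 5769/1105)

1. D_x = 7/2  [CF ∥ DG ∩ FG ∥ CD]
2. D_y = 1  [CF ∥ DG ∩ FG ∥ CD]
   → D = (7/2, 1)
3. E_x = -139/2210  [EC · BG = -70639/1105 ∩ EF · CB = -105033/4420]
4. E_y = 5769/1105  [EC · BG = -70639/1105 ∩ EF · CB = -105033/4420]
   → E = (-139/2210, 5769/1105)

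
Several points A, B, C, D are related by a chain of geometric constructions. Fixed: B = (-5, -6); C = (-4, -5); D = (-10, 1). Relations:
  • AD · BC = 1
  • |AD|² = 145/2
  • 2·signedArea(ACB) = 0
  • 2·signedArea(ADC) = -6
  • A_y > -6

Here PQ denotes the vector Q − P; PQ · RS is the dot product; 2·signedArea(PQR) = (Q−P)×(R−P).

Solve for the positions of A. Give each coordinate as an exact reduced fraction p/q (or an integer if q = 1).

A = (-9/2, -11/2)

1. A_x = -9/2  [2·signedArea(ACB) = 0 ∩ 2·signedArea(ADC) = -6]
2. A_y = -11/2  [2·signedArea(ACB) = 0 ∩ 2·signedArea(ADC) = -6]
   → A = (-9/2, -11/2)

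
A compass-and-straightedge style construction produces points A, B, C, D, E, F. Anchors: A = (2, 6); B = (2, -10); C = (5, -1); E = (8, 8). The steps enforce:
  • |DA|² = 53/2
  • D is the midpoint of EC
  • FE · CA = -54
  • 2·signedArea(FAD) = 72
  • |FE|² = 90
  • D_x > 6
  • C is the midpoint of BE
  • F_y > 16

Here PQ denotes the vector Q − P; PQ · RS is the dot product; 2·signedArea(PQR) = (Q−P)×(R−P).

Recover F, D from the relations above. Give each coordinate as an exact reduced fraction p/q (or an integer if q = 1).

D = (13/2, 7/2)
F = (11, 17)

1. F_x = 11  [line 3·x + -7·y + 86 = 0 ∩ |FE|² = 90]
2. F_y = 17  [line 3·x + -7·y + 86 = 0 ∩ |FE|² = 90]
   → F = (11, 17)
3. D_x = 13/2  [2·signedArea(FAD) = 72 ∩ D is the midpoint of EC]
4. D_y = 7/2  [2·signedArea(FAD) = 72 ∩ D is the midpoint of EC]
   → D = (13/2, 7/2)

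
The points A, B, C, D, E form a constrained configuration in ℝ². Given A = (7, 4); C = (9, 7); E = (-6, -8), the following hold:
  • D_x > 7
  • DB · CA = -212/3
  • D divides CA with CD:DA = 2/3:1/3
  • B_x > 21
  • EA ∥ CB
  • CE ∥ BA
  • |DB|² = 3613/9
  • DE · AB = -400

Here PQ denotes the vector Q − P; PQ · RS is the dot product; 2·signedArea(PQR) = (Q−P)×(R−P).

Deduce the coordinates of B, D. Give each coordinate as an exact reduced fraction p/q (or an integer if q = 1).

1. B_x = 22  [CE ∥ BA ∩ EA ∥ CB]
2. B_y = 19  [CE ∥ BA ∩ EA ∥ CB]
   → B = (22, 19)
3. D_x = 23/3  [D divides CA with CD:DA = 2/3:1/3]
4. D_y = 5  [D divides CA with CD:DA = 2/3:1/3]
   → D = (23/3, 5)

B = (22, 19)
D = (23/3, 5)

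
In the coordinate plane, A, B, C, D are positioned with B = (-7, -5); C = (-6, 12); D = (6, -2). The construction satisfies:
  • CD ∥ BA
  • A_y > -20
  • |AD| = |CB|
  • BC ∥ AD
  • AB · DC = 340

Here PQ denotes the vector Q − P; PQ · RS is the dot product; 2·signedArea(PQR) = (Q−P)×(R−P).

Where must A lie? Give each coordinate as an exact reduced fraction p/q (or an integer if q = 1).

A = (5, -19)

1. A_x = 5  [BC ∥ AD ∩ CD ∥ BA]
2. A_y = -19  [BC ∥ AD ∩ CD ∥ BA]
   → A = (5, -19)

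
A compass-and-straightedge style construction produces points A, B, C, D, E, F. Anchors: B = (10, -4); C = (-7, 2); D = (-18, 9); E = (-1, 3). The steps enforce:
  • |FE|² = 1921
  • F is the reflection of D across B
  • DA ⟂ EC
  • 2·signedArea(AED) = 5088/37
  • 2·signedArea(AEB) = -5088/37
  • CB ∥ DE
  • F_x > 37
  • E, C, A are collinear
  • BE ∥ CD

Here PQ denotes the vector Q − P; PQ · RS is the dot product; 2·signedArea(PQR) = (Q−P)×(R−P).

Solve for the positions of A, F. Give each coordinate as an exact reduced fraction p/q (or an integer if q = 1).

A = (-613/37, 15/37)
F = (38, -17)

1. A_x = -613/37  [E, C, A are collinear ∩ DA ⟂ EC]
2. A_y = 15/37  [E, C, A are collinear ∩ DA ⟂ EC]
   → A = (-613/37, 15/37)
3. F_x = 38  [F is the reflection of D across B]
4. F_y = -17  [F is the reflection of D across B]
   → F = (38, -17)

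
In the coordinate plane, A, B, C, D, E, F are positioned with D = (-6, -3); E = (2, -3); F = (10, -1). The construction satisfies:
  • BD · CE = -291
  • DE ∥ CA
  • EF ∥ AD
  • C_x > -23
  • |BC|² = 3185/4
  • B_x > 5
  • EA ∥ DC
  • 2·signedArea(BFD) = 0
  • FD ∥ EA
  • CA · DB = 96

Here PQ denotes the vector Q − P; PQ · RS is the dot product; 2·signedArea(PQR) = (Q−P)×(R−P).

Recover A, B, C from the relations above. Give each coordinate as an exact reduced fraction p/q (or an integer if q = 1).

A = (-14, -5)
B = (6, -3/2)
C = (-22, -5)

1. A_x = -14  [EF ∥ AD ∩ FD ∥ EA]
2. A_y = -5  [EF ∥ AD ∩ FD ∥ EA]
   → A = (-14, -5)
3. C_x = -22  [DE ∥ CA ∩ EA ∥ DC]
4. C_y = -5  [DE ∥ CA ∩ EA ∥ DC]
   → C = (-22, -5)
5. B_x = 6  [2·signedArea(BFD) = 0 ∩ CA · DB = 96]
6. B_y = -3/2  [2·signedArea(BFD) = 0 ∩ CA · DB = 96]
   → B = (6, -3/2)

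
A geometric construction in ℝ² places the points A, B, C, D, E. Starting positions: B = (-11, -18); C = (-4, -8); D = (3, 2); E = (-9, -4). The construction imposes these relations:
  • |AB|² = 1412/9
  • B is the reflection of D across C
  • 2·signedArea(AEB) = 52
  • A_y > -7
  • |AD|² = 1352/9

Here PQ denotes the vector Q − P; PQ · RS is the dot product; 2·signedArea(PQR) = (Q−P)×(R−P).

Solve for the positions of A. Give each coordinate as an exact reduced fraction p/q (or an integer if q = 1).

1. A_x = -17/3  [line 14·x + -2·y + 66 = 0 ∩ |AB|² = 1412/9]
2. A_y = -20/3  [line 14·x + -2·y + 66 = 0 ∩ |AB|² = 1412/9]
   → A = (-17/3, -20/3)

A = (-17/3, -20/3)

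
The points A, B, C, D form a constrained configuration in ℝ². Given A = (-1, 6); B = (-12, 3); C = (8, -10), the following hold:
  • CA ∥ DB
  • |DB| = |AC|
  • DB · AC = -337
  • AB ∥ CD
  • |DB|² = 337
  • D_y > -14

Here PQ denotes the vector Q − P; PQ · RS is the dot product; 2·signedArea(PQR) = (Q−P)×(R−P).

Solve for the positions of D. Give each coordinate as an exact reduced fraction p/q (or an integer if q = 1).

D = (-3, -13)

1. D_x = -3  [CA ∥ DB ∩ AB ∥ CD]
2. D_y = -13  [CA ∥ DB ∩ AB ∥ CD]
   → D = (-3, -13)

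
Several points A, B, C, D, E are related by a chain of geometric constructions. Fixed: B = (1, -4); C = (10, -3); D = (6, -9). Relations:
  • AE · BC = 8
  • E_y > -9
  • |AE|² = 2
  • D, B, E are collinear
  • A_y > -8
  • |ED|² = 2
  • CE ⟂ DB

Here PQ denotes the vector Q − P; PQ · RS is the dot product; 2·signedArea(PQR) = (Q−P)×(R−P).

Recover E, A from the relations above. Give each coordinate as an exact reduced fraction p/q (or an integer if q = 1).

A = (4, -7)
E = (5, -8)

1. E_x = 5  [D, B, E are collinear ∩ CE ⟂ DB]
2. E_y = -8  [D, B, E are collinear ∩ CE ⟂ DB]
   → E = (5, -8)
3. A_x = 4  [line -9·x + -1·y + 29 = 0 ∩ |AE|² = 2]
4. A_y = -7  [line -9·x + -1·y + 29 = 0 ∩ |AE|² = 2]
   → A = (4, -7)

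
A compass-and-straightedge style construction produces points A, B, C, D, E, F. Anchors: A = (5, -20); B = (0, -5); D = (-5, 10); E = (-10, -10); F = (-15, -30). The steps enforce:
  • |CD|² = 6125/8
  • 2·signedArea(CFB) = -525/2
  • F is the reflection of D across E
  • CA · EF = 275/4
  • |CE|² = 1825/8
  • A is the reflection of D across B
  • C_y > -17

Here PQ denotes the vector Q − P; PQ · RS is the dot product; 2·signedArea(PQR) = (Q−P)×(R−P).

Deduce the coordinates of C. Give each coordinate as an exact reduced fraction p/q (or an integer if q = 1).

C = (15/4, -65/4)

1. C_x = 15/4  [CA · EF = 275/4 ∩ 2·signedArea(CFB) = -525/2]
2. C_y = -65/4  [CA · EF = 275/4 ∩ 2·signedArea(CFB) = -525/2]
   → C = (15/4, -65/4)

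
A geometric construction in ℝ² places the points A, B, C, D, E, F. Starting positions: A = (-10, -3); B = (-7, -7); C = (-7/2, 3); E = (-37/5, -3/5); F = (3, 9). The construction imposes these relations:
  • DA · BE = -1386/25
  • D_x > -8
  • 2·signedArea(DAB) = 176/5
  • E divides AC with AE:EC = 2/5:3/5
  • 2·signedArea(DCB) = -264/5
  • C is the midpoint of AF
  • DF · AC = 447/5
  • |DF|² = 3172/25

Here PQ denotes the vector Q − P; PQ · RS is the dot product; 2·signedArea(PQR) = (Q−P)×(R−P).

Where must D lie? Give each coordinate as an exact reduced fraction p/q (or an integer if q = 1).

D = (-39/5, 29/5)

1. D_x = -39/5  [2·signedArea(DCB) = -264/5 ∩ DA · BE = -1386/25]
2. D_y = 29/5  [2·signedArea(DCB) = -264/5 ∩ DA · BE = -1386/25]
   → D = (-39/5, 29/5)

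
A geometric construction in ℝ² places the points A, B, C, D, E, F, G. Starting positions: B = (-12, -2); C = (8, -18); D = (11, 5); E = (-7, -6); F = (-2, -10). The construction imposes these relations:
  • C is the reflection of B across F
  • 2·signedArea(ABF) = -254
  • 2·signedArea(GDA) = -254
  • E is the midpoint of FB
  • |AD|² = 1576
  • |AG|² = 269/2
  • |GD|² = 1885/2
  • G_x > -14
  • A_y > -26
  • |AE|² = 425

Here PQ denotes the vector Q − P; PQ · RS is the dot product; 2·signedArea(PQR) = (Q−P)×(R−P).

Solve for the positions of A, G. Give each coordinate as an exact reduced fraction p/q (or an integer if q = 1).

1. A_x = -15  [line 8·x + 10·y + 370 = 0 ∩ |AD|² = 1576]
2. A_y = -25  [line 8·x + 10·y + 370 = 0 ∩ |AD|² = 1576]
   → A = (-15, -25)
3. G_x = -27/2  [line 30·x + -26·y + 54 = 0 ∩ |AG|² = 269/2]
4. G_y = -27/2  [line 30·x + -26·y + 54 = 0 ∩ |AG|² = 269/2]
   → G = (-27/2, -27/2)

A = (-15, -25)
G = (-27/2, -27/2)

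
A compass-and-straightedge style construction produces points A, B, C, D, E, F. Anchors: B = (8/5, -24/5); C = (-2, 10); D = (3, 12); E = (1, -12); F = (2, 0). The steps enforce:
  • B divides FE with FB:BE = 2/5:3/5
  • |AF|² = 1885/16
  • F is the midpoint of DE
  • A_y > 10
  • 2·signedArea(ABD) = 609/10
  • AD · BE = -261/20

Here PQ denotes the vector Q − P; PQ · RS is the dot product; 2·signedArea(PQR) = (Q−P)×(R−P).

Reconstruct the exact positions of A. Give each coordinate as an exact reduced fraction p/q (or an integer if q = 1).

1. A_x = -3/4  [2·signedArea(ABD) = 609/10 ∩ AD · BE = -261/20]
2. A_y = 21/2  [2·signedArea(ABD) = 609/10 ∩ AD · BE = -261/20]
   → A = (-3/4, 21/2)

A = (-3/4, 21/2)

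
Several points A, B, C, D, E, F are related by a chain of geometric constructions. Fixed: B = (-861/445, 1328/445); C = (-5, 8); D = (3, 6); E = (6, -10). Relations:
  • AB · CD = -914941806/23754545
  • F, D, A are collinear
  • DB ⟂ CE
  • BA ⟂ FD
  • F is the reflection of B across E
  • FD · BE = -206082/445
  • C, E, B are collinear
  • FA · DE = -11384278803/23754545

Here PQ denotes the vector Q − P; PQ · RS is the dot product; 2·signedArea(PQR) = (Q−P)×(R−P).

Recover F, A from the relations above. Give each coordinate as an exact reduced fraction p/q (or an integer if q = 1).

A = (80316828/23754545, 118530541/23754545)
F = (6201/445, -10228/445)

1. F_x = 6201/445  [F is the reflection of B across E]
2. F_y = -10228/445  [F is the reflection of B across E]
   → F = (6201/445, -10228/445)
3. A_x = 80316828/23754545  [F, D, A are collinear ∩ BA ⟂ FD]
4. A_y = 118530541/23754545  [F, D, A are collinear ∩ BA ⟂ FD]
   → A = (80316828/23754545, 118530541/23754545)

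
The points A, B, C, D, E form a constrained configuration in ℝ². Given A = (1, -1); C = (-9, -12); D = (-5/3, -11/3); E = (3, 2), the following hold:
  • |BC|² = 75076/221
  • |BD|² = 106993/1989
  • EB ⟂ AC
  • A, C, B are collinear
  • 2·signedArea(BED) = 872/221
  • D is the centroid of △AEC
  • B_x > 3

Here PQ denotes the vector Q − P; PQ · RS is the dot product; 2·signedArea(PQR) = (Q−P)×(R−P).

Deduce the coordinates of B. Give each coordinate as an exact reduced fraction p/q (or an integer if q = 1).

1. B_x = 751/221  [A, C, B are collinear ∩ EB ⟂ AC]
2. B_y = 362/221  [A, C, B are collinear ∩ EB ⟂ AC]
   → B = (751/221, 362/221)

B = (751/221, 362/221)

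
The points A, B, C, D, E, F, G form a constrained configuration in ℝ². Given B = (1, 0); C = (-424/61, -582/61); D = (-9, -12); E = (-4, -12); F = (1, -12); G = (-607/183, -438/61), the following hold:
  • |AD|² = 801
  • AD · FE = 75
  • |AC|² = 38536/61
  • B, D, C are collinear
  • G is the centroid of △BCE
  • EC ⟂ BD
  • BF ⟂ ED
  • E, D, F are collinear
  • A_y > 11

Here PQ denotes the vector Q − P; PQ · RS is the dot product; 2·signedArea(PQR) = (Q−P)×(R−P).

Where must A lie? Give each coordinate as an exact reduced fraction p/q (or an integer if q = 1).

1. A_x = 6  [AD · FE = 75]
2. A_y = 12  [|AD|² = 801]
   → A = (6, 12)

A = (6, 12)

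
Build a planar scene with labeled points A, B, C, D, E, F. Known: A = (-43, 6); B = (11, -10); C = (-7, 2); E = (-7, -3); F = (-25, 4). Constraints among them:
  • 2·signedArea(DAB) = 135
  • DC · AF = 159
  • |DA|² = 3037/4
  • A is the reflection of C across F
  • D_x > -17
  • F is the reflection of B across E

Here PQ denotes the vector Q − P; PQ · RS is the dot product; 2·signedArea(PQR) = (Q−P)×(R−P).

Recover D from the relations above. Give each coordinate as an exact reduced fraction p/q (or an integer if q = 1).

1. D_x = -16  [2·signedArea(DAB) = 135 ∩ DC · AF = 159]
2. D_y = 1/2  [2·signedArea(DAB) = 135 ∩ DC · AF = 159]
   → D = (-16, 1/2)

D = (-16, 1/2)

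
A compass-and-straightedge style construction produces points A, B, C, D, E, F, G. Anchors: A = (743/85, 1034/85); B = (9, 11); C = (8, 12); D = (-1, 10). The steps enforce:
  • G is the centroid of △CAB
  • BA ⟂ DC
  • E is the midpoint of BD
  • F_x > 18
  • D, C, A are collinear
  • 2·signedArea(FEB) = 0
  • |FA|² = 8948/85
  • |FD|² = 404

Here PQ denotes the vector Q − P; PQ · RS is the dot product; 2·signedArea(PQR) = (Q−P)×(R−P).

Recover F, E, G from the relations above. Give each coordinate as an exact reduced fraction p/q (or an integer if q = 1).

1. E_x = 4  [E is the midpoint of BD]
2. E_y = 21/2  [E is the midpoint of BD]
   → E = (4, 21/2)
3. G_x = 2188/255  [G is the centroid of △CAB]
4. G_y = 2989/255  [G is the centroid of △CAB]
   → G = (2188/255, 2989/255)
5. F_x = 19  [line -1/2·x + 5·y + -101/2 = 0 ∩ |FA|² = 8948/85]
6. F_y = 12  [line -1/2·x + 5·y + -101/2 = 0 ∩ |FA|² = 8948/85]
   → F = (19, 12)

E = (4, 21/2)
F = (19, 12)
G = (2188/255, 2989/255)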